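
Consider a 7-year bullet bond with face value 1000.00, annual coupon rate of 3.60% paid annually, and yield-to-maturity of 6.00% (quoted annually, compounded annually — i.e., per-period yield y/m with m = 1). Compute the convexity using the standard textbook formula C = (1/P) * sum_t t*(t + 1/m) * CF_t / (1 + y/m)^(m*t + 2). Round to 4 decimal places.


Answer: Convexity = 42.8031

Derivation:
Coupon per period c = face * coupon_rate / m = 36.000000
Periods per year m = 1; per-period yield y/m = 0.060000
Number of cashflows N = 7
Cashflows (t years, CF_t, discount factor 1/(1+y/m)^(m*t), PV):
  t = 1.0000: CF_t = 36.000000, DF = 0.943396, PV = 33.962264
  t = 2.0000: CF_t = 36.000000, DF = 0.889996, PV = 32.039872
  t = 3.0000: CF_t = 36.000000, DF = 0.839619, PV = 30.226294
  t = 4.0000: CF_t = 36.000000, DF = 0.792094, PV = 28.515372
  t = 5.0000: CF_t = 36.000000, DF = 0.747258, PV = 26.901294
  t = 6.0000: CF_t = 36.000000, DF = 0.704961, PV = 25.378579
  t = 7.0000: CF_t = 1036.000000, DF = 0.665057, PV = 688.999170
Price P = sum_t PV_t = 866.022845
Convexity numerator sum_t t*(t + 1/m) * CF_t / (1+y/m)^(m*t + 2):
  t = 1.0000: term = 60.452588
  t = 2.0000: term = 171.092231
  t = 3.0000: term = 322.815531
  t = 4.0000: term = 507.571589
  t = 5.0000: term = 718.261683
  t = 6.0000: term = 948.647505
  t = 7.0000: term = 34339.581260
Convexity = (1/P) * sum = 37068.422388 / 866.022845 = 42.803054


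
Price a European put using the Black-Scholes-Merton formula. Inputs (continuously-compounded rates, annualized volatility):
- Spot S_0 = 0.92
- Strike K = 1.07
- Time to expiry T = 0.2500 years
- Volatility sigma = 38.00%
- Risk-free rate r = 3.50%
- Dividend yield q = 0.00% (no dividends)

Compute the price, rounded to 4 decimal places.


d1 = (ln(S/K) + (r - q + 0.5*sigma^2) * T) / (sigma * sqrt(T)) = -0.65389609
d2 = d1 - sigma * sqrt(T) = -0.84389609
exp(-rT) = 0.99128817; exp(-qT) = 1.00000000
P = K * exp(-rT) * N(-d2) - S_0 * exp(-qT) * N(-d1)
N(-d1) = 0.74341062; N(-d2) = 0.80063626
P = 1.0700 * 0.99128817 * 0.80063626 - 0.9200 * 1.00000000 * 0.74341062 = 0.1653

Answer: Price = 0.1653


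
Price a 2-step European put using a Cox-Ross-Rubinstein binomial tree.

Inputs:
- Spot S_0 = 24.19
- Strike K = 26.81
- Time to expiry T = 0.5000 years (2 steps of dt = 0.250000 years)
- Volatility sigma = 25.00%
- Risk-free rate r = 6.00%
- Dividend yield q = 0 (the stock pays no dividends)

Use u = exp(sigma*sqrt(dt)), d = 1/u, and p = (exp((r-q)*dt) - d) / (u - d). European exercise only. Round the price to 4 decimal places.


Answer: Price = V(0,0) = 2.9823

Derivation:
dt = T/N = 0.250000
u = exp(sigma*sqrt(dt)) = 1.133148; d = 1/u = 0.882497
p = (exp((r-q)*dt) - d) / (u - d) = 0.529086
Discount per step: exp(-r*dt) = 0.985112
Stock lattice S(k, i) with i counting down-moves:
  k=0: S(0,0) = 24.1900
  k=1: S(1,0) = 27.4109; S(1,1) = 21.3476
  k=2: S(2,0) = 31.0606; S(2,1) = 24.1900; S(2,2) = 18.8392
Terminal payoffs V(N, i) = max(K - S_T, 0):
  V(2,0) = 0.000000; V(2,1) = 2.620000; V(2,2) = 7.970809
Backward induction: V(k, i) = exp(-r*dt) * [p * V(k+1, i) + (1-p) * V(k+1, i+1)].
  V(1,0) = exp(-r*dt) * [p*0.000000 + (1-p)*2.620000] = 1.215427
  V(1,1) = exp(-r*dt) * [p*2.620000 + (1-p)*7.970809] = 5.063251
  V(0,0) = exp(-r*dt) * [p*1.215427 + (1-p)*5.063251] = 2.982350


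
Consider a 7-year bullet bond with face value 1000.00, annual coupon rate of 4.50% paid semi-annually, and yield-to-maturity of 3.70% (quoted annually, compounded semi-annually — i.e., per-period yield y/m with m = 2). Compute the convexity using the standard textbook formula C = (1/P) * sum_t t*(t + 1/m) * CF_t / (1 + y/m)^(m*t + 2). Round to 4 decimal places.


Coupon per period c = face * coupon_rate / m = 22.500000
Periods per year m = 2; per-period yield y/m = 0.018500
Number of cashflows N = 14
Cashflows (t years, CF_t, discount factor 1/(1+y/m)^(m*t), PV):
  t = 0.5000: CF_t = 22.500000, DF = 0.981836, PV = 22.091311
  t = 1.0000: CF_t = 22.500000, DF = 0.964002, PV = 21.690045
  t = 1.5000: CF_t = 22.500000, DF = 0.946492, PV = 21.296068
  t = 2.0000: CF_t = 22.500000, DF = 0.929300, PV = 20.909247
  t = 2.5000: CF_t = 22.500000, DF = 0.912420, PV = 20.529452
  t = 3.0000: CF_t = 22.500000, DF = 0.895847, PV = 20.156555
  t = 3.5000: CF_t = 22.500000, DF = 0.879575, PV = 19.790432
  t = 4.0000: CF_t = 22.500000, DF = 0.863598, PV = 19.430960
  t = 4.5000: CF_t = 22.500000, DF = 0.847912, PV = 19.078016
  t = 5.0000: CF_t = 22.500000, DF = 0.832510, PV = 18.731484
  t = 5.5000: CF_t = 22.500000, DF = 0.817389, PV = 18.391246
  t = 6.0000: CF_t = 22.500000, DF = 0.802542, PV = 18.057188
  t = 6.5000: CF_t = 22.500000, DF = 0.787964, PV = 17.729198
  t = 7.0000: CF_t = 1022.500000, DF = 0.773652, PV = 791.058953
Price P = sum_t PV_t = 1048.940154
Convexity numerator sum_t t*(t + 1/m) * CF_t / (1+y/m)^(m*t + 2):
  t = 0.5000: term = 10.648034
  t = 1.0000: term = 31.363870
  t = 1.5000: term = 61.588355
  t = 2.0000: term = 100.782777
  t = 2.5000: term = 148.428244
  t = 3.0000: term = 204.025077
  t = 3.5000: term = 267.092230
  t = 4.0000: term = 337.166711
  t = 4.5000: term = 413.803033
  t = 5.0000: term = 496.572668
  t = 5.5000: term = 585.063527
  t = 6.0000: term = 678.879444
  t = 6.5000: term = 777.639683
  t = 7.0000: term = 40035.576510
Convexity = (1/P) * sum = 44148.630163 / 1048.940154 = 42.088798

Answer: Convexity = 42.0888


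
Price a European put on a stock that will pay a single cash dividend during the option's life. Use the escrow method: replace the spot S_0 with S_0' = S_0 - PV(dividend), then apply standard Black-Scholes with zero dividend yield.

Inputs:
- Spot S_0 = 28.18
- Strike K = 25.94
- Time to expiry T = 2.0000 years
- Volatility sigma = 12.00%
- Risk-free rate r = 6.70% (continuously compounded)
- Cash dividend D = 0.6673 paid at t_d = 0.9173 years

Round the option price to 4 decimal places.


PV(D) = D * exp(-r * t_d) = 0.6673 * 0.94039141 = 0.62752319
S_0' = S_0 - PV(D) = 28.1800 - 0.62752319 = 27.55247681
d1 = (ln(S_0'/K) + (r + sigma^2/2)*T) / (sigma*sqrt(T)) = 1.22981340
d2 = d1 - sigma*sqrt(T) = 1.06010778
exp(-rT) = 0.87459006
N(-d1) = 0.10938349; N(-d2) = 0.14454779
P = K * exp(-rT) * N(-d2) - S_0' * N(-d1) = 25.9400 * 0.87459006 * 0.14454779 - 27.55247681 * 0.10938349 = 0.2656

Answer: Price = 0.2656


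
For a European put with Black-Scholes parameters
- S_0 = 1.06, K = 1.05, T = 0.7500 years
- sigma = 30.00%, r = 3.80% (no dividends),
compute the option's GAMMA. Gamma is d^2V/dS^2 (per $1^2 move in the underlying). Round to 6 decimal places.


d1 = 0.2760840642; d2 = 0.0162764431
phi(d1) = 0.3840241881; exp(-qT) = 1.0000000000; exp(-rT) = 0.9719022941
Gamma = exp(-qT) * phi(d1) / (S * sigma * sqrt(T)) = 1.0000000000 * 0.3840241881 / (1.0600 * 0.3000 * 0.8660254038) = 1.394443

Answer: Gamma = 1.394443


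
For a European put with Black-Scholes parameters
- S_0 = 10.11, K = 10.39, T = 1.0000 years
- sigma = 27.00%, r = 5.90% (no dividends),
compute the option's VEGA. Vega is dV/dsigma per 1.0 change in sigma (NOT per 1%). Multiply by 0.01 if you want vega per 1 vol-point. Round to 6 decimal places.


d1 = 0.2523378812; d2 = -0.0176621188
phi(d1) = 0.3864411307; exp(-qT) = 1.0000000000; exp(-rT) = 0.9427067692
Vega = S * exp(-qT) * phi(d1) * sqrt(T) = 10.1100 * 1.0000000000 * 0.3864411307 * 1.0000000000 = 3.906920

Answer: Vega = 3.906920


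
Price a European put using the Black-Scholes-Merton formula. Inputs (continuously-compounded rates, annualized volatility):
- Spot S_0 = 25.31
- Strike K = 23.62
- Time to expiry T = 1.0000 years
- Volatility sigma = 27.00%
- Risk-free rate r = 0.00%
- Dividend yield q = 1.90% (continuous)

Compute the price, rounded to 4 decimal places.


Answer: Price = 2.0392

Derivation:
d1 = (ln(S/K) + (r - q + 0.5*sigma^2) * T) / (sigma * sqrt(T)) = 0.32057690
d2 = d1 - sigma * sqrt(T) = 0.05057690
exp(-rT) = 1.00000000; exp(-qT) = 0.98117936
P = K * exp(-rT) * N(-d2) - S_0 * exp(-qT) * N(-d1)
N(-d1) = 0.37426552; N(-d2) = 0.47983133
P = 23.6200 * 1.00000000 * 0.47983133 - 25.3100 * 0.98117936 * 0.37426552 = 2.0392


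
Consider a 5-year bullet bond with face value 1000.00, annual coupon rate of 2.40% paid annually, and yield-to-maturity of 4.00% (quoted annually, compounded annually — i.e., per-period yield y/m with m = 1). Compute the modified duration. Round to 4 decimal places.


Coupon per period c = face * coupon_rate / m = 24.000000
Periods per year m = 1; per-period yield y/m = 0.040000
Number of cashflows N = 5
Cashflows (t years, CF_t, discount factor 1/(1+y/m)^(m*t), PV):
  t = 1.0000: CF_t = 24.000000, DF = 0.961538, PV = 23.076923
  t = 2.0000: CF_t = 24.000000, DF = 0.924556, PV = 22.189349
  t = 3.0000: CF_t = 24.000000, DF = 0.888996, PV = 21.335913
  t = 4.0000: CF_t = 24.000000, DF = 0.854804, PV = 20.515301
  t = 5.0000: CF_t = 1024.000000, DF = 0.821927, PV = 841.653357
Price P = sum_t PV_t = 928.770843
First compute Macaulay numerator sum_t t * PV_t:
  t * PV_t at t = 1.0000: 23.076923
  t * PV_t at t = 2.0000: 44.378698
  t * PV_t at t = 3.0000: 64.007738
  t * PV_t at t = 4.0000: 82.061202
  t * PV_t at t = 5.0000: 4208.266787
Macaulay duration D = 4421.791348 / 928.770843 = 4.760907
Modified duration = D / (1 + y/m) = 4.760907 / (1 + 0.040000) = 4.577795

Answer: Modified duration = 4.5778


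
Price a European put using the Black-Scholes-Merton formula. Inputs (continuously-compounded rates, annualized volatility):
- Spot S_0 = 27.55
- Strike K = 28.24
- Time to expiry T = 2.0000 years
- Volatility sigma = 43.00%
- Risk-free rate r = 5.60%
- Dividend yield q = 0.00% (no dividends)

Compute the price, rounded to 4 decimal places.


Answer: Price = 5.2188

Derivation:
d1 = (ln(S/K) + (r - q + 0.5*sigma^2) * T) / (sigma * sqrt(T)) = 0.44755439
d2 = d1 - sigma * sqrt(T) = -0.16055744
exp(-rT) = 0.89404426; exp(-qT) = 1.00000000
P = K * exp(-rT) * N(-d2) - S_0 * exp(-qT) * N(-d1)
N(-d1) = 0.32723741; N(-d2) = 0.56377901
P = 28.2400 * 0.89404426 * 0.56377901 - 27.5500 * 1.00000000 * 0.32723741 = 5.2188


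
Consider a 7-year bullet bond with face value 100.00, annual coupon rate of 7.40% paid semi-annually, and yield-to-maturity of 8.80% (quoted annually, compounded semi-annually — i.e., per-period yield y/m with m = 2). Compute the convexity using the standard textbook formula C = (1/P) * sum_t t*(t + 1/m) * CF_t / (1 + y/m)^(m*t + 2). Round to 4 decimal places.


Answer: Convexity = 34.9054

Derivation:
Coupon per period c = face * coupon_rate / m = 3.700000
Periods per year m = 2; per-period yield y/m = 0.044000
Number of cashflows N = 14
Cashflows (t years, CF_t, discount factor 1/(1+y/m)^(m*t), PV):
  t = 0.5000: CF_t = 3.700000, DF = 0.957854, PV = 3.544061
  t = 1.0000: CF_t = 3.700000, DF = 0.917485, PV = 3.394695
  t = 1.5000: CF_t = 3.700000, DF = 0.878817, PV = 3.251623
  t = 2.0000: CF_t = 3.700000, DF = 0.841779, PV = 3.114582
  t = 2.5000: CF_t = 3.700000, DF = 0.806302, PV = 2.983316
  t = 3.0000: CF_t = 3.700000, DF = 0.772320, PV = 2.857582
  t = 3.5000: CF_t = 3.700000, DF = 0.739770, PV = 2.737148
  t = 4.0000: CF_t = 3.700000, DF = 0.708592, PV = 2.621789
  t = 4.5000: CF_t = 3.700000, DF = 0.678728, PV = 2.511292
  t = 5.0000: CF_t = 3.700000, DF = 0.650122, PV = 2.405452
  t = 5.5000: CF_t = 3.700000, DF = 0.622722, PV = 2.304073
  t = 6.0000: CF_t = 3.700000, DF = 0.596477, PV = 2.206966
  t = 6.5000: CF_t = 3.700000, DF = 0.571339, PV = 2.113953
  t = 7.0000: CF_t = 103.700000, DF = 0.547259, PV = 56.750772
Price P = sum_t PV_t = 92.797304
Convexity numerator sum_t t*(t + 1/m) * CF_t / (1+y/m)^(m*t + 2):
  t = 0.5000: term = 1.625812
  t = 1.0000: term = 4.671873
  t = 1.5000: term = 8.949947
  t = 2.0000: term = 14.287911
  t = 2.5000: term = 20.528608
  t = 3.0000: term = 27.528784
  t = 3.5000: term = 35.158090
  t = 4.0000: term = 43.298140
  t = 4.5000: term = 51.841643
  t = 5.0000: term = 60.691579
  t = 5.5000: term = 69.760435
  t = 6.0000: term = 78.969493
  t = 6.5000: term = 88.248156
  t = 7.0000: term = 2733.569254
Convexity = (1/P) * sum = 3239.129725 / 92.797304 = 34.905429


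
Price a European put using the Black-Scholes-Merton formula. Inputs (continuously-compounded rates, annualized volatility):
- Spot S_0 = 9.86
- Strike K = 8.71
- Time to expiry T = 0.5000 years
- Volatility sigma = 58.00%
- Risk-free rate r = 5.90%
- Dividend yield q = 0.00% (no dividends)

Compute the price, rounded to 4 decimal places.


d1 = (ln(S/K) + (r - q + 0.5*sigma^2) * T) / (sigma * sqrt(T)) = 0.57937496
d2 = d1 - sigma * sqrt(T) = 0.16925302
exp(-rT) = 0.97093088; exp(-qT) = 1.00000000
P = K * exp(-rT) * N(-d2) - S_0 * exp(-qT) * N(-d1)
N(-d1) = 0.28116810; N(-d2) = 0.43279881
P = 8.7100 * 0.97093088 * 0.43279881 - 9.8600 * 1.00000000 * 0.28116810 = 0.8878

Answer: Price = 0.8878


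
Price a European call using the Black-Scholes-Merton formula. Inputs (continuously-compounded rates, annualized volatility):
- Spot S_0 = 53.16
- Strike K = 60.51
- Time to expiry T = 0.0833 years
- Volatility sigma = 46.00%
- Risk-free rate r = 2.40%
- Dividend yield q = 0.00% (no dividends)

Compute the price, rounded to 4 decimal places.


Answer: Price = 0.6745

Derivation:
d1 = (ln(S/K) + (r - q + 0.5*sigma^2) * T) / (sigma * sqrt(T)) = -0.89399284
d2 = d1 - sigma * sqrt(T) = -1.02675684
exp(-rT) = 0.99800280; exp(-qT) = 1.00000000
C = S_0 * exp(-qT) * N(d1) - K * exp(-rT) * N(d2)
N(d1) = 0.18566286; N(d2) = 0.15226749
C = 53.1600 * 1.00000000 * 0.18566286 - 60.5100 * 0.99800280 * 0.15226749 = 0.6745


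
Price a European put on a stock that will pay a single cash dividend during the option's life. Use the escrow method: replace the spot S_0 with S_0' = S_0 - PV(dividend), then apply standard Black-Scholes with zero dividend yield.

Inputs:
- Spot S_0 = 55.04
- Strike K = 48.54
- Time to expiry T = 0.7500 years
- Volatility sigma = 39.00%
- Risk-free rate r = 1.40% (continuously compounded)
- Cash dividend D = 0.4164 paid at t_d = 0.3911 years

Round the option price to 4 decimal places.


PV(D) = D * exp(-r * t_d) = 0.4164 * 0.99453956 = 0.41412627
S_0' = S_0 - PV(D) = 55.0400 - 0.41412627 = 54.62587373
d1 = (ln(S_0'/K) + (r + sigma^2/2)*T) / (sigma*sqrt(T)) = 0.54968764
d2 = d1 - sigma*sqrt(T) = 0.21193773
exp(-rT) = 0.98955493
N(-d1) = 0.29126682; N(-d2) = 0.41607781
P = K * exp(-rT) * N(-d2) - S_0' * N(-d1) = 48.5400 * 0.98955493 * 0.41607781 - 54.62587373 * 0.29126682 = 4.0748

Answer: Price = 4.0748


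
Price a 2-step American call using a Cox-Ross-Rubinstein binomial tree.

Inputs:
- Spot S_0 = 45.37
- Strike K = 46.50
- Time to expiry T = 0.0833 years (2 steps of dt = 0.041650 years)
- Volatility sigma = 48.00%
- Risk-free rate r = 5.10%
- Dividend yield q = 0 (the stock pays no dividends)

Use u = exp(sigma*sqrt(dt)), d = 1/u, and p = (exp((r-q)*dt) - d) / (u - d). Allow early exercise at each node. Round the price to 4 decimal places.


dt = T/N = 0.041650
u = exp(sigma*sqrt(dt)) = 1.102919; d = 1/u = 0.906685
p = (exp((r-q)*dt) - d) / (u - d) = 0.486366
Discount per step: exp(-r*dt) = 0.997878
Stock lattice S(k, i) with i counting down-moves:
  k=0: S(0,0) = 45.3700
  k=1: S(1,0) = 50.0394; S(1,1) = 41.1363
  k=2: S(2,0) = 55.1894; S(2,1) = 45.3700; S(2,2) = 37.2977
Terminal payoffs V(N, i) = max(S_T - K, 0):
  V(2,0) = 8.689409; V(2,1) = 0.000000; V(2,2) = 0.000000
Backward induction: V(k, i) = exp(-r*dt) * [p * V(k+1, i) + (1-p) * V(k+1, i+1)]; then take max(V_cont, immediate exercise) for American.
  V(1,0) = exp(-r*dt) * [p*8.689409 + (1-p)*0.000000] = 4.217263; exercise = 3.539420; V(1,0) = max -> 4.217263
  V(1,1) = exp(-r*dt) * [p*0.000000 + (1-p)*0.000000] = 0.000000; exercise = 0.000000; V(1,1) = max -> 0.000000
  V(0,0) = exp(-r*dt) * [p*4.217263 + (1-p)*0.000000] = 2.046780; exercise = 0.000000; V(0,0) = max -> 2.046780

Answer: Price = V(0,0) = 2.0468


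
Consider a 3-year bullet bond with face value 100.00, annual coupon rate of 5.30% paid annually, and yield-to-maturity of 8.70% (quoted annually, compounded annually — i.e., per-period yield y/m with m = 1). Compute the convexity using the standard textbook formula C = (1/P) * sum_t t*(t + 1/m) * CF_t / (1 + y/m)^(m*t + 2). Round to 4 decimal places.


Coupon per period c = face * coupon_rate / m = 5.300000
Periods per year m = 1; per-period yield y/m = 0.087000
Number of cashflows N = 3
Cashflows (t years, CF_t, discount factor 1/(1+y/m)^(m*t), PV):
  t = 1.0000: CF_t = 5.300000, DF = 0.919963, PV = 4.875805
  t = 2.0000: CF_t = 5.300000, DF = 0.846332, PV = 4.485561
  t = 3.0000: CF_t = 105.300000, DF = 0.778595, PV = 81.986008
Price P = sum_t PV_t = 91.347374
Convexity numerator sum_t t*(t + 1/m) * CF_t / (1+y/m)^(m*t + 2):
  t = 1.0000: term = 8.253102
  t = 2.0000: term = 22.777651
  t = 3.0000: term = 832.648870
Convexity = (1/P) * sum = 863.679623 / 91.347374 = 9.454893

Answer: Convexity = 9.4549


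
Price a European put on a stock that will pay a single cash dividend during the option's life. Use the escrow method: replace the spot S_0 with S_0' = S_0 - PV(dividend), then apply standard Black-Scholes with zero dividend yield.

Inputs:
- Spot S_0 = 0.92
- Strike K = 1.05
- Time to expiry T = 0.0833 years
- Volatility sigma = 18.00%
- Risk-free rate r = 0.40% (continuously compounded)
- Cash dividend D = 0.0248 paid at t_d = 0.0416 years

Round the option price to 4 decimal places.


PV(D) = D * exp(-r * t_d) = 0.0248 * 0.99983361 = 0.02479587
S_0' = S_0 - PV(D) = 0.9200 - 0.02479587 = 0.89520413
d1 = (ln(S_0'/K) + (r + sigma^2/2)*T) / (sigma*sqrt(T)) = -3.03768203
d2 = d1 - sigma*sqrt(T) = -3.08963316
exp(-rT) = 0.99966686
N(-d1) = 0.99880797; N(-d2) = 0.99899798
P = K * exp(-rT) * N(-d2) - S_0' * N(-d1) = 1.0500 * 0.99966686 * 0.99899798 - 0.89520413 * 0.99880797 = 0.1545

Answer: Price = 0.1545


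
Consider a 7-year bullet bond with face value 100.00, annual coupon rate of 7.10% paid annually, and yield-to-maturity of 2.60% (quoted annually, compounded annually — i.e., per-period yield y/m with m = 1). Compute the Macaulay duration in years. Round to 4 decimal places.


Answer: Macaulay duration = 5.9154 years

Derivation:
Coupon per period c = face * coupon_rate / m = 7.100000
Periods per year m = 1; per-period yield y/m = 0.026000
Number of cashflows N = 7
Cashflows (t years, CF_t, discount factor 1/(1+y/m)^(m*t), PV):
  t = 1.0000: CF_t = 7.100000, DF = 0.974659, PV = 6.920078
  t = 2.0000: CF_t = 7.100000, DF = 0.949960, PV = 6.744715
  t = 3.0000: CF_t = 7.100000, DF = 0.925887, PV = 6.573797
  t = 4.0000: CF_t = 7.100000, DF = 0.902424, PV = 6.407209
  t = 5.0000: CF_t = 7.100000, DF = 0.879555, PV = 6.244843
  t = 6.0000: CF_t = 7.100000, DF = 0.857266, PV = 6.086592
  t = 7.0000: CF_t = 107.100000, DF = 0.835542, PV = 89.486587
Price P = sum_t PV_t = 128.463822
Macaulay numerator sum_t t * PV_t:
  t * PV_t at t = 1.0000: 6.920078
  t * PV_t at t = 2.0000: 13.489431
  t * PV_t at t = 3.0000: 19.721390
  t * PV_t at t = 4.0000: 25.628837
  t * PV_t at t = 5.0000: 31.224216
  t * PV_t at t = 6.0000: 36.519551
  t * PV_t at t = 7.0000: 626.406110
Macaulay duration D = (sum_t t * PV_t) / P = 759.909614 / 128.463822 = 5.915359


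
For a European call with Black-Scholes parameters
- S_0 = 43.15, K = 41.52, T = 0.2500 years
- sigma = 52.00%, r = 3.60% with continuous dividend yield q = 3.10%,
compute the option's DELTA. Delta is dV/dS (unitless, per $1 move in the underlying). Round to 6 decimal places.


d1 = 0.2829122257; d2 = 0.0229122257
phi(d1) = 0.3832919928; exp(-qT) = 0.9922799538; exp(-rT) = 0.9910403788
N(d1) = 0.6113779387
Delta = exp(-qT) * N(d1) = 0.9922799538 * 0.6113779387 = 0.606658

Answer: Delta = 0.606658


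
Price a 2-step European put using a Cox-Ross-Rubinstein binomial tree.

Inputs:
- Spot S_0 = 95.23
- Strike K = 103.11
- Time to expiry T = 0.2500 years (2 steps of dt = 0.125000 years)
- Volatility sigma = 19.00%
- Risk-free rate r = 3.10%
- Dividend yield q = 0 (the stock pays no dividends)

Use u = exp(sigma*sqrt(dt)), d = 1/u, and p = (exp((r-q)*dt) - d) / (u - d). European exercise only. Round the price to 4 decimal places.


dt = T/N = 0.125000
u = exp(sigma*sqrt(dt)) = 1.069483; d = 1/u = 0.935031
p = (exp((r-q)*dt) - d) / (u - d) = 0.512089
Discount per step: exp(-r*dt) = 0.996132
Stock lattice S(k, i) with i counting down-moves:
  k=0: S(0,0) = 95.2300
  k=1: S(1,0) = 101.8468; S(1,1) = 89.0430
  k=2: S(2,0) = 108.9234; S(2,1) = 95.2300; S(2,2) = 83.2580
Terminal payoffs V(N, i) = max(K - S_T, 0):
  V(2,0) = 0.000000; V(2,1) = 7.880000; V(2,2) = 19.851958
Backward induction: V(k, i) = exp(-r*dt) * [p * V(k+1, i) + (1-p) * V(k+1, i+1)].
  V(1,0) = exp(-r*dt) * [p*0.000000 + (1-p)*7.880000] = 3.829867
  V(1,1) = exp(-r*dt) * [p*7.880000 + (1-p)*19.851958] = 13.668180
  V(0,0) = exp(-r*dt) * [p*3.829867 + (1-p)*13.668180] = 8.596708

Answer: Price = V(0,0) = 8.5967


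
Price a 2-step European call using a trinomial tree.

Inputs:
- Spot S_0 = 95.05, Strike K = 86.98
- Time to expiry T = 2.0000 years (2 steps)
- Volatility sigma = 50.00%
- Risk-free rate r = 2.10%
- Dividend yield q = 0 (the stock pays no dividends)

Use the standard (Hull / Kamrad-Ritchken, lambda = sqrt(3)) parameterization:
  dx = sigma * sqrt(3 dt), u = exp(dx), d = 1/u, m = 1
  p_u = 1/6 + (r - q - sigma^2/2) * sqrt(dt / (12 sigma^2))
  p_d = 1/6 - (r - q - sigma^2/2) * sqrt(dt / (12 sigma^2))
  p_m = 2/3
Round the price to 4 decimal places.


Answer: Price = V(0,0) = 27.6688

Derivation:
dt = T/N = 1.000000; dx = sigma*sqrt(3*dt) = 0.866025
u = exp(dx) = 2.377443; d = 1/u = 0.420620
p_u = 0.106622, p_m = 0.666667, p_d = 0.226711
Discount per step: exp(-r*dt) = 0.979219
Stock lattice S(k, j) with j the centered position index:
  k=0: S(0,+0) = 95.0500
  k=1: S(1,-1) = 39.9799; S(1,+0) = 95.0500; S(1,+1) = 225.9759
  k=2: S(2,-2) = 16.8164; S(2,-1) = 39.9799; S(2,+0) = 95.0500; S(2,+1) = 225.9759; S(2,+2) = 537.2448
Terminal payoffs V(N, j) = max(S_T - K, 0):
  V(2,-2) = 0.000000; V(2,-1) = 0.000000; V(2,+0) = 8.070000; V(2,+1) = 138.995926; V(2,+2) = 450.264811
Backward induction: V(k, j) = exp(-r*dt) * [p_u * V(k+1, j+1) + p_m * V(k+1, j) + p_d * V(k+1, j-1)]
  V(1,-1) = exp(-r*dt) * [p_u*8.070000 + p_m*0.000000 + p_d*0.000000] = 0.842561
  V(1,+0) = exp(-r*dt) * [p_u*138.995926 + p_m*8.070000 + p_d*0.000000] = 19.780279
  V(1,+1) = exp(-r*dt) * [p_u*450.264811 + p_m*138.995926 + p_d*8.070000] = 139.540418
  V(0,+0) = exp(-r*dt) * [p_u*139.540418 + p_m*19.780279 + p_d*0.842561] = 27.668793


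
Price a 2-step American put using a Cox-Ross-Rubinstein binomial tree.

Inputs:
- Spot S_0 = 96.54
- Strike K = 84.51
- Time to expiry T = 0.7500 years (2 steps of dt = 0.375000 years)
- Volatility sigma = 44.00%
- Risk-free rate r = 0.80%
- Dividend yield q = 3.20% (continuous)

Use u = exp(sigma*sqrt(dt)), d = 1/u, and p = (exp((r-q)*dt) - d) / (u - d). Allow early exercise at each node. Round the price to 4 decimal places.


dt = T/N = 0.375000
u = exp(sigma*sqrt(dt)) = 1.309236; d = 1/u = 0.763804
p = (exp((r-q)*dt) - d) / (u - d) = 0.416617
Discount per step: exp(-r*dt) = 0.997004
Stock lattice S(k, i) with i counting down-moves:
  k=0: S(0,0) = 96.5400
  k=1: S(1,0) = 126.3937; S(1,1) = 73.7377
  k=2: S(2,0) = 165.4791; S(2,1) = 96.5400; S(2,2) = 56.3211
Terminal payoffs V(N, i) = max(K - S_T, 0):
  V(2,0) = 0.000000; V(2,1) = 0.000000; V(2,2) = 28.188875
Backward induction: V(k, i) = exp(-r*dt) * [p * V(k+1, i) + (1-p) * V(k+1, i+1)]; then take max(V_cont, immediate exercise) for American.
  V(1,0) = exp(-r*dt) * [p*0.000000 + (1-p)*0.000000] = 0.000000; exercise = 0.000000; V(1,0) = max -> 0.000000
  V(1,1) = exp(-r*dt) * [p*0.000000 + (1-p)*28.188875] = 16.395650; exercise = 10.772347; V(1,1) = max -> 16.395650
  V(0,0) = exp(-r*dt) * [p*0.000000 + (1-p)*16.395650] = 9.536292; exercise = 0.000000; V(0,0) = max -> 9.536292

Answer: Price = V(0,0) = 9.5363


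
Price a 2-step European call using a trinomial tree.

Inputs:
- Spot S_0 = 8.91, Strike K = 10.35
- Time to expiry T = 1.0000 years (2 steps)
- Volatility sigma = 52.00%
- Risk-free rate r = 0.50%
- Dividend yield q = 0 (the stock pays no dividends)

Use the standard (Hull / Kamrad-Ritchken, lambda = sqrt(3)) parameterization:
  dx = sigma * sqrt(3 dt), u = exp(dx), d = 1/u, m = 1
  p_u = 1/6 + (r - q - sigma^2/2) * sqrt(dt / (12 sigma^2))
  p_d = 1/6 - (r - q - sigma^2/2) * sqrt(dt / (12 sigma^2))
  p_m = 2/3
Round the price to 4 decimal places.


dt = T/N = 0.500000; dx = sigma*sqrt(3*dt) = 0.636867
u = exp(dx) = 1.890549; d = 1/u = 0.528947
p_u = 0.115557, p_m = 0.666667, p_d = 0.217776
Discount per step: exp(-r*dt) = 0.997503
Stock lattice S(k, j) with j the centered position index:
  k=0: S(0,+0) = 8.9100
  k=1: S(1,-1) = 4.7129; S(1,+0) = 8.9100; S(1,+1) = 16.8448
  k=2: S(2,-2) = 2.4929; S(2,-1) = 4.7129; S(2,+0) = 8.9100; S(2,+1) = 16.8448; S(2,+2) = 31.8459
Terminal payoffs V(N, j) = max(S_T - K, 0):
  V(2,-2) = 0.000000; V(2,-1) = 0.000000; V(2,+0) = 0.000000; V(2,+1) = 6.494793; V(2,+2) = 21.495908
Backward induction: V(k, j) = exp(-r*dt) * [p_u * V(k+1, j+1) + p_m * V(k+1, j) + p_d * V(k+1, j-1)]
  V(1,-1) = exp(-r*dt) * [p_u*0.000000 + p_m*0.000000 + p_d*0.000000] = 0.000000
  V(1,+0) = exp(-r*dt) * [p_u*6.494793 + p_m*0.000000 + p_d*0.000000] = 0.748646
  V(1,+1) = exp(-r*dt) * [p_u*21.495908 + p_m*6.494793 + p_d*0.000000] = 6.796854
  V(0,+0) = exp(-r*dt) * [p_u*6.796854 + p_m*0.748646 + p_d*0.000000] = 1.281315

Answer: Price = V(0,0) = 1.2813


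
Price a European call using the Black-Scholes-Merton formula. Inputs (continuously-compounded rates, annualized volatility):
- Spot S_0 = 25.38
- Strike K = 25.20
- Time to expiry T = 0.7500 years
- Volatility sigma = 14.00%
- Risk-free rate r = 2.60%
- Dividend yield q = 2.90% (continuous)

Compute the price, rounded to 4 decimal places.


Answer: Price = 1.2588

Derivation:
d1 = (ln(S/K) + (r - q + 0.5*sigma^2) * T) / (sigma * sqrt(T)) = 0.10076798
d2 = d1 - sigma * sqrt(T) = -0.02047558
exp(-rT) = 0.98068890; exp(-qT) = 0.97848483
C = S_0 * exp(-qT) * N(d1) - K * exp(-rT) * N(d2)
N(d1) = 0.54013268; N(d2) = 0.49183200
C = 25.3800 * 0.97848483 * 0.54013268 - 25.2000 * 0.98068890 * 0.49183200 = 1.2588


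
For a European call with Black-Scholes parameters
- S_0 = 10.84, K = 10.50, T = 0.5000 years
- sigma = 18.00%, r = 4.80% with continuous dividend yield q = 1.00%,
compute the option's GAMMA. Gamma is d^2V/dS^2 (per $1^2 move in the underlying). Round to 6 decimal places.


Answer: Gamma = 0.258430

Derivation:
d1 = 0.4632943112; d2 = 0.3360150906
phi(d1) = 0.3583449021; exp(-qT) = 0.9950124792; exp(-rT) = 0.9762857098
Gamma = exp(-qT) * phi(d1) / (S * sigma * sqrt(T)) = 0.9950124792 * 0.3583449021 / (10.8400 * 0.1800 * 0.7071067812) = 0.258430


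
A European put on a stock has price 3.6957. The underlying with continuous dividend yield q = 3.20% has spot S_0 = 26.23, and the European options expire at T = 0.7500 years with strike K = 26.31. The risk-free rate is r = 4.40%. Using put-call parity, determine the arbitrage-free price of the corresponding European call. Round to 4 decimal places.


Put-call parity: C - P = S_0 * exp(-qT) - K * exp(-rT).
S_0 * exp(-qT) = 26.2300 * 0.97628571 = 25.60797417
K * exp(-rT) = 26.3100 * 0.96753856 = 25.45593950
C = P + S*exp(-qT) - K*exp(-rT)
C = 3.6957 + 25.60797417 - 25.45593950 = 3.8477

Answer: Call price = 3.8477


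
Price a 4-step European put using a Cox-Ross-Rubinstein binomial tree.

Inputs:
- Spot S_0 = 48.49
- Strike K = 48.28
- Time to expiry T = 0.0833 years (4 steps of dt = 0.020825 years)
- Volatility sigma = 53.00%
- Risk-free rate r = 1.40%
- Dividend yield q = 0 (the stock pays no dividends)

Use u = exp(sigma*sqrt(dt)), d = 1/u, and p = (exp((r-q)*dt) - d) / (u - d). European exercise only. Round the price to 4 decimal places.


dt = T/N = 0.020825
u = exp(sigma*sqrt(dt)) = 1.079484; d = 1/u = 0.926368
p = (exp((r-q)*dt) - d) / (u - d) = 0.482793
Discount per step: exp(-r*dt) = 0.999708
Stock lattice S(k, i) with i counting down-moves:
  k=0: S(0,0) = 48.4900
  k=1: S(1,0) = 52.3442; S(1,1) = 44.9196
  k=2: S(2,0) = 56.5048; S(2,1) = 48.4900; S(2,2) = 41.6121
  k=3: S(3,0) = 60.9960; S(3,1) = 52.3442; S(3,2) = 44.9196; S(3,3) = 38.5481
  k=4: S(4,0) = 65.8442; S(4,1) = 56.5048; S(4,2) = 48.4900; S(4,3) = 41.6121; S(4,4) = 35.7097
Terminal payoffs V(N, i) = max(K - S_T, 0):
  V(4,0) = 0.000000; V(4,1) = 0.000000; V(4,2) = 0.000000; V(4,3) = 6.667926; V(4,4) = 12.570272
Backward induction: V(k, i) = exp(-r*dt) * [p * V(k+1, i) + (1-p) * V(k+1, i+1)].
  V(3,0) = exp(-r*dt) * [p*0.000000 + (1-p)*0.000000] = 0.000000
  V(3,1) = exp(-r*dt) * [p*0.000000 + (1-p)*0.000000] = 0.000000
  V(3,2) = exp(-r*dt) * [p*0.000000 + (1-p)*6.667926] = 3.447694
  V(3,3) = exp(-r*dt) * [p*6.667926 + (1-p)*12.570272] = 9.717828
  V(2,0) = exp(-r*dt) * [p*0.000000 + (1-p)*0.000000] = 0.000000
  V(2,1) = exp(-r*dt) * [p*0.000000 + (1-p)*3.447694] = 1.782652
  V(2,2) = exp(-r*dt) * [p*3.447694 + (1-p)*9.717828] = 6.688702
  V(1,0) = exp(-r*dt) * [p*0.000000 + (1-p)*1.782652] = 0.921732
  V(1,1) = exp(-r*dt) * [p*1.782652 + (1-p)*6.688702] = 4.318837
  V(0,0) = exp(-r*dt) * [p*0.921732 + (1-p)*4.318837] = 2.677958

Answer: Price = V(0,0) = 2.6780


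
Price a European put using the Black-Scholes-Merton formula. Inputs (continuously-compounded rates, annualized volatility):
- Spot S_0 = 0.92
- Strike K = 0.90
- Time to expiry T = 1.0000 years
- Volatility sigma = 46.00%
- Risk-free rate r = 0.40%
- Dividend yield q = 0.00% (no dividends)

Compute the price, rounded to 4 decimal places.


Answer: Price = 0.1537

Derivation:
d1 = (ln(S/K) + (r - q + 0.5*sigma^2) * T) / (sigma * sqrt(T)) = 0.28647588
d2 = d1 - sigma * sqrt(T) = -0.17352412
exp(-rT) = 0.99600799; exp(-qT) = 1.00000000
P = K * exp(-rT) * N(-d2) - S_0 * exp(-qT) * N(-d1)
N(-d1) = 0.38725683; N(-d2) = 0.56888026
P = 0.9000 * 0.99600799 * 0.56888026 - 0.9200 * 1.00000000 * 0.38725683 = 0.1537


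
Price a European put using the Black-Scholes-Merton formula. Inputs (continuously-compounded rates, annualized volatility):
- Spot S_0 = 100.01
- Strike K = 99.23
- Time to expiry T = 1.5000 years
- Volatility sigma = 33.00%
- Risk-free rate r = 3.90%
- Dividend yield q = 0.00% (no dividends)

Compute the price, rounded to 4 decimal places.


Answer: Price = 12.4986

Derivation:
d1 = (ln(S/K) + (r - q + 0.5*sigma^2) * T) / (sigma * sqrt(T)) = 0.36619820
d2 = d1 - sigma * sqrt(T) = -0.03796760
exp(-rT) = 0.94317824; exp(-qT) = 1.00000000
P = K * exp(-rT) * N(-d2) - S_0 * exp(-qT) * N(-d1)
N(-d1) = 0.35710859; N(-d2) = 0.51514324
P = 99.2300 * 0.94317824 * 0.51514324 - 100.0100 * 1.00000000 * 0.35710859 = 12.4986


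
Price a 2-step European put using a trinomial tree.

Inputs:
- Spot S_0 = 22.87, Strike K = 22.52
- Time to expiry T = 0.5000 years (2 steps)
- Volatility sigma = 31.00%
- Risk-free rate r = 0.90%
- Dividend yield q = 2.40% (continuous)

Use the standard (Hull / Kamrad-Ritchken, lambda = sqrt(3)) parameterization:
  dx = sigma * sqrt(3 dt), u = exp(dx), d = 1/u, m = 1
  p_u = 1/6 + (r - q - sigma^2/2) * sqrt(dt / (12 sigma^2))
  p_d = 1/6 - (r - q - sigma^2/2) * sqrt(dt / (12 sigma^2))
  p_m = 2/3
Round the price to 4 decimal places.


Answer: Price = V(0,0) = 1.6601

Derivation:
dt = T/N = 0.250000; dx = sigma*sqrt(3*dt) = 0.268468
u = exp(dx) = 1.307959; d = 1/u = 0.764550
p_u = 0.137310, p_m = 0.666667, p_d = 0.196023
Discount per step: exp(-r*dt) = 0.997753
Stock lattice S(k, j) with j the centered position index:
  k=0: S(0,+0) = 22.8700
  k=1: S(1,-1) = 17.4853; S(1,+0) = 22.8700; S(1,+1) = 29.9130
  k=2: S(2,-2) = 13.3684; S(2,-1) = 17.4853; S(2,+0) = 22.8700; S(2,+1) = 29.9130; S(2,+2) = 39.1250
Terminal payoffs V(N, j) = max(K - S_T, 0):
  V(2,-2) = 9.151646; V(2,-1) = 5.034742; V(2,+0) = 0.000000; V(2,+1) = 0.000000; V(2,+2) = 0.000000
Backward induction: V(k, j) = exp(-r*dt) * [p_u * V(k+1, j+1) + p_m * V(k+1, j) + p_d * V(k+1, j-1)]
  V(1,-1) = exp(-r*dt) * [p_u*0.000000 + p_m*5.034742 + p_d*9.151646] = 5.138853
  V(1,+0) = exp(-r*dt) * [p_u*0.000000 + p_m*0.000000 + p_d*5.034742] = 0.984707
  V(1,+1) = exp(-r*dt) * [p_u*0.000000 + p_m*0.000000 + p_d*0.000000] = 0.000000
  V(0,+0) = exp(-r*dt) * [p_u*0.000000 + p_m*0.984707 + p_d*5.138853] = 1.660066


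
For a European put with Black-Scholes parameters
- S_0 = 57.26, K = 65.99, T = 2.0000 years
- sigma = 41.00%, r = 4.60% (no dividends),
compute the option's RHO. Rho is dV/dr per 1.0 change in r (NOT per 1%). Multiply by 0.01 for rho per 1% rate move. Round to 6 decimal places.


Answer: Rho = -77.829338

Derivation:
d1 = 0.2038521318; d2 = -0.3759754288
phi(d1) = 0.3907386413; exp(-qT) = 1.0000000000; exp(-rT) = 0.9121051495
N(-d2) = 0.6465324185
Rho = -K*T*exp(-rT)*N(-d2) = -65.9900 * 2.0000 * 0.9121051495 * 0.6465324185 = -77.829338


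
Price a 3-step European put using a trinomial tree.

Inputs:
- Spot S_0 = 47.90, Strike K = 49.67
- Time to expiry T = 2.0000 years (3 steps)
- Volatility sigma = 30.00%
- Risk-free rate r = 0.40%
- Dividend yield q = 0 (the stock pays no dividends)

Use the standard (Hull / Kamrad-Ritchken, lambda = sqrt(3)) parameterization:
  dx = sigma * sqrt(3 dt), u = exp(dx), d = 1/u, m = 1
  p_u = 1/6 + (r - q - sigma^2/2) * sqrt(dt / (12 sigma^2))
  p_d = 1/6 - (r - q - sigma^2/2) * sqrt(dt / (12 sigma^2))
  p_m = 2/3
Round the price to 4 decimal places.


dt = T/N = 0.666667; dx = sigma*sqrt(3*dt) = 0.424264
u = exp(dx) = 1.528465; d = 1/u = 0.654251
p_u = 0.134454, p_m = 0.666667, p_d = 0.198879
Discount per step: exp(-r*dt) = 0.997337
Stock lattice S(k, j) with j the centered position index:
  k=0: S(0,+0) = 47.9000
  k=1: S(1,-1) = 31.3386; S(1,+0) = 47.9000; S(1,+1) = 73.2135
  k=2: S(2,-2) = 20.5033; S(2,-1) = 31.3386; S(2,+0) = 47.9000; S(2,+1) = 73.2135; S(2,+2) = 111.9043
  k=3: S(3,-3) = 13.4143; S(3,-2) = 20.5033; S(3,-1) = 31.3386; S(3,+0) = 47.9000; S(3,+1) = 73.2135; S(3,+2) = 111.9043; S(3,+3) = 171.0418
Terminal payoffs V(N, j) = max(K - S_T, 0):
  V(3,-3) = 36.255673; V(3,-2) = 29.166669; V(3,-1) = 18.331373; V(3,+0) = 1.770000; V(3,+1) = 0.000000; V(3,+2) = 0.000000; V(3,+3) = 0.000000
Backward induction: V(k, j) = exp(-r*dt) * [p_u * V(k+1, j+1) + p_m * V(k+1, j) + p_d * V(k+1, j-1)]
  V(2,-2) = exp(-r*dt) * [p_u*18.331373 + p_m*29.166669 + p_d*36.255673] = 29.042127
  V(2,-1) = exp(-r*dt) * [p_u*1.770000 + p_m*18.331373 + p_d*29.166669] = 18.210918
  V(2,+0) = exp(-r*dt) * [p_u*0.000000 + p_m*1.770000 + p_d*18.331373] = 4.812879
  V(2,+1) = exp(-r*dt) * [p_u*0.000000 + p_m*0.000000 + p_d*1.770000] = 0.351079
  V(2,+2) = exp(-r*dt) * [p_u*0.000000 + p_m*0.000000 + p_d*0.000000] = 0.000000
  V(1,-1) = exp(-r*dt) * [p_u*4.812879 + p_m*18.210918 + p_d*29.042127] = 18.514164
  V(1,+0) = exp(-r*dt) * [p_u*0.351079 + p_m*4.812879 + p_d*18.210918] = 6.859249
  V(1,+1) = exp(-r*dt) * [p_u*0.000000 + p_m*0.351079 + p_d*4.812879] = 1.188062
  V(0,+0) = exp(-r*dt) * [p_u*1.188062 + p_m*6.859249 + p_d*18.514164] = 8.392248

Answer: Price = V(0,0) = 8.3922


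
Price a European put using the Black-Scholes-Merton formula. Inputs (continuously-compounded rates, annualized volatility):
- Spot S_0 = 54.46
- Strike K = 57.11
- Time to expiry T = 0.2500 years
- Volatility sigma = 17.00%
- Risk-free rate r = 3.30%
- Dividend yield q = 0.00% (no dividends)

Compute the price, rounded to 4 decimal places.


d1 = (ln(S/K) + (r - q + 0.5*sigma^2) * T) / (sigma * sqrt(T)) = -0.41941465
d2 = d1 - sigma * sqrt(T) = -0.50441465
exp(-rT) = 0.99178394; exp(-qT) = 1.00000000
P = K * exp(-rT) * N(-d2) - S_0 * exp(-qT) * N(-d1)
N(-d1) = 0.66254344; N(-d2) = 0.69301499
P = 57.1100 * 0.99178394 * 0.69301499 - 54.4600 * 1.00000000 * 0.66254344 = 3.1708

Answer: Price = 3.1708


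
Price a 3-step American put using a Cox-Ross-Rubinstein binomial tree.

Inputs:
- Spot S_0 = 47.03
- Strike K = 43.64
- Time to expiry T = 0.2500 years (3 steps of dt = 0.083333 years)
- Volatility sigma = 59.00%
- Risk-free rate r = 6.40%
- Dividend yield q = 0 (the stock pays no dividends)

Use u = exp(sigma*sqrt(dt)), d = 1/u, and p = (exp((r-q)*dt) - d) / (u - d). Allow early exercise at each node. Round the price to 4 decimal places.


Answer: Price = V(0,0) = 3.8251

Derivation:
dt = T/N = 0.083333
u = exp(sigma*sqrt(dt)) = 1.185682; d = 1/u = 0.843396
p = (exp((r-q)*dt) - d) / (u - d) = 0.473146
Discount per step: exp(-r*dt) = 0.994681
Stock lattice S(k, i) with i counting down-moves:
  k=0: S(0,0) = 47.0300
  k=1: S(1,0) = 55.7626; S(1,1) = 39.6649
  k=2: S(2,0) = 66.1168; S(2,1) = 47.0300; S(2,2) = 33.4533
  k=3: S(3,0) = 78.3935; S(3,1) = 55.7626; S(3,2) = 39.6649; S(3,3) = 28.2143
Terminal payoffs V(N, i) = max(K - S_T, 0):
  V(3,0) = 0.000000; V(3,1) = 0.000000; V(3,2) = 3.975072; V(3,3) = 15.425650
Backward induction: V(k, i) = exp(-r*dt) * [p * V(k+1, i) + (1-p) * V(k+1, i+1)]; then take max(V_cont, immediate exercise) for American.
  V(2,0) = exp(-r*dt) * [p*0.000000 + (1-p)*0.000000] = 0.000000; exercise = 0.000000; V(2,0) = max -> 0.000000
  V(2,1) = exp(-r*dt) * [p*0.000000 + (1-p)*3.975072] = 2.083142; exercise = 0.000000; V(2,1) = max -> 2.083142
  V(2,2) = exp(-r*dt) * [p*3.975072 + (1-p)*15.425650] = 9.954620; exercise = 10.186747; V(2,2) = max -> 10.186747
  V(1,0) = exp(-r*dt) * [p*0.000000 + (1-p)*2.083142] = 1.091674; exercise = 0.000000; V(1,0) = max -> 1.091674
  V(1,1) = exp(-r*dt) * [p*2.083142 + (1-p)*10.186747] = 6.318767; exercise = 3.975072; V(1,1) = max -> 6.318767
  V(0,0) = exp(-r*dt) * [p*1.091674 + (1-p)*6.318767] = 3.825132; exercise = 0.000000; V(0,0) = max -> 3.825132


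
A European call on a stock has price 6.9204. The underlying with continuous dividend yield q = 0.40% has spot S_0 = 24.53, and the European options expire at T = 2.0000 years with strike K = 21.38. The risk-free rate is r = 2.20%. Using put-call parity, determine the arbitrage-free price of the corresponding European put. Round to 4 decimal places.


Put-call parity: C - P = S_0 * exp(-qT) - K * exp(-rT).
S_0 * exp(-qT) = 24.5300 * 0.99203191 = 24.33454287
K * exp(-rT) = 21.3800 * 0.95695396 = 20.45967561
P = C - S*exp(-qT) + K*exp(-rT)
P = 6.9204 - 24.33454287 + 20.45967561 = 3.0455

Answer: Put price = 3.0455


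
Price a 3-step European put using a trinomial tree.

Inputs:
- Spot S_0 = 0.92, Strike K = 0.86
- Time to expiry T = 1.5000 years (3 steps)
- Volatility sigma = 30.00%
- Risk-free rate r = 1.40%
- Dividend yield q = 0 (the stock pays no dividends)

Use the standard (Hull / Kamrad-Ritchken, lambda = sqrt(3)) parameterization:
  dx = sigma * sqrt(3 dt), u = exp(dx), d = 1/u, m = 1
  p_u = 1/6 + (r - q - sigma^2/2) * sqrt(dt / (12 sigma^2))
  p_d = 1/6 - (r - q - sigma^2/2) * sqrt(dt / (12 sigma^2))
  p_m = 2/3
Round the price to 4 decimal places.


dt = T/N = 0.500000; dx = sigma*sqrt(3*dt) = 0.367423
u = exp(dx) = 1.444009; d = 1/u = 0.692516
p_u = 0.145574, p_m = 0.666667, p_d = 0.187759
Discount per step: exp(-r*dt) = 0.993024
Stock lattice S(k, j) with j the centered position index:
  k=0: S(0,+0) = 0.9200
  k=1: S(1,-1) = 0.6371; S(1,+0) = 0.9200; S(1,+1) = 1.3285
  k=2: S(2,-2) = 0.4412; S(2,-1) = 0.6371; S(2,+0) = 0.9200; S(2,+1) = 1.3285; S(2,+2) = 1.9183
  k=3: S(3,-3) = 0.3055; S(3,-2) = 0.4412; S(3,-1) = 0.6371; S(3,+0) = 0.9200; S(3,+1) = 1.3285; S(3,+2) = 1.9183; S(3,+3) = 2.7701
Terminal payoffs V(N, j) = max(K - S_T, 0):
  V(3,-3) = 0.554453; V(3,-2) = 0.418787; V(3,-1) = 0.222885; V(3,+0) = 0.000000; V(3,+1) = 0.000000; V(3,+2) = 0.000000; V(3,+3) = 0.000000
Backward induction: V(k, j) = exp(-r*dt) * [p_u * V(k+1, j+1) + p_m * V(k+1, j) + p_d * V(k+1, j-1)]
  V(2,-2) = exp(-r*dt) * [p_u*0.222885 + p_m*0.418787 + p_d*0.554453] = 0.412842
  V(2,-1) = exp(-r*dt) * [p_u*0.000000 + p_m*0.222885 + p_d*0.418787] = 0.225636
  V(2,+0) = exp(-r*dt) * [p_u*0.000000 + p_m*0.000000 + p_d*0.222885] = 0.041557
  V(2,+1) = exp(-r*dt) * [p_u*0.000000 + p_m*0.000000 + p_d*0.000000] = 0.000000
  V(2,+2) = exp(-r*dt) * [p_u*0.000000 + p_m*0.000000 + p_d*0.000000] = 0.000000
  V(1,-1) = exp(-r*dt) * [p_u*0.041557 + p_m*0.225636 + p_d*0.412842] = 0.232357
  V(1,+0) = exp(-r*dt) * [p_u*0.000000 + p_m*0.041557 + p_d*0.225636] = 0.069581
  V(1,+1) = exp(-r*dt) * [p_u*0.000000 + p_m*0.000000 + p_d*0.041557] = 0.007748
  V(0,+0) = exp(-r*dt) * [p_u*0.007748 + p_m*0.069581 + p_d*0.232357] = 0.090507

Answer: Price = V(0,0) = 0.0905


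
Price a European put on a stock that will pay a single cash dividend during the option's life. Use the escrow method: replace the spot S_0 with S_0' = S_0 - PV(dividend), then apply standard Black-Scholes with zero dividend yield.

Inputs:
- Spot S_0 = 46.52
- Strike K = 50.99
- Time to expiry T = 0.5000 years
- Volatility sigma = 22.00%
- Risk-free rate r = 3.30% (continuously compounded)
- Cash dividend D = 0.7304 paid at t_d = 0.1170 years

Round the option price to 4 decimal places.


Answer: Price = 5.6494

Derivation:
PV(D) = D * exp(-r * t_d) = 0.7304 * 0.99614644 = 0.72758536
S_0' = S_0 - PV(D) = 46.5200 - 0.72758536 = 45.79241464
d1 = (ln(S_0'/K) + (r + sigma^2/2)*T) / (sigma*sqrt(T)) = -0.50725961
d2 = d1 - sigma*sqrt(T) = -0.66282311
exp(-rT) = 0.98363538
N(-d1) = 0.69401366; N(-d2) = 0.74627807
P = K * exp(-rT) * N(-d2) - S_0' * N(-d1) = 50.9900 * 0.98363538 * 0.74627807 - 45.79241464 * 0.69401366 = 5.6494
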